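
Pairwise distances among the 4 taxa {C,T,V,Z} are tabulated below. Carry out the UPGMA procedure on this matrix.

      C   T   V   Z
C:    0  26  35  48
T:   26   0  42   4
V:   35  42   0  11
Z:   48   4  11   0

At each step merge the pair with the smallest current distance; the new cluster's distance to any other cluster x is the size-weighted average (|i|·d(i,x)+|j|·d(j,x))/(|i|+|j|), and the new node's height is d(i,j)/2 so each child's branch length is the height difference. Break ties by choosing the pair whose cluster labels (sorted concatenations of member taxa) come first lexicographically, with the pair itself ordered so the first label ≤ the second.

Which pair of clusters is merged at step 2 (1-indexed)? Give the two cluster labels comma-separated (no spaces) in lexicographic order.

iteration 1: select T,Z (d=4); attach at lengths (2, 2); label the merged cluster TZ
  updated: d(C,TZ)=37, d(TZ,V)=53/2
iteration 2: select TZ,V (d=53/2); attach at lengths (45/4, 53/4); label the merged cluster TVZ
  updated: d(C,TVZ)=109/3
iteration 3: select C,TVZ (d=109/3); attach at lengths (109/6, 59/12); label the merged cluster CTVZ
final tree: (C:109/6,((T:2,Z:2):45/4,V:53/4):59/12)
total length: 619/12

TZ,V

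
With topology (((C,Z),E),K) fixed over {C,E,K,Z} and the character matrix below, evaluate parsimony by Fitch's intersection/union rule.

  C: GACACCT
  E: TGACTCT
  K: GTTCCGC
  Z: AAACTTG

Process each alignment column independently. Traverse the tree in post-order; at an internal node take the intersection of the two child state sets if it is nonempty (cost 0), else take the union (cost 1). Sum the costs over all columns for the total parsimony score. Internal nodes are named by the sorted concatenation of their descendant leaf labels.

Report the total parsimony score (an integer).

13

site 0, node CZ: C={G} ∪ Z={A} → {A,G} (+1)
site 0, node CEZ: CZ={A,G} ∪ E={T} → {A,G,T} (+1)
site 0, node CEKZ: CEZ={A,G,T} ∩ K={G} → {G} (+0)
site 1, node CZ: C={A} ∩ Z={A} → {A} (+0)
site 1, node CEZ: CZ={A} ∪ E={G} → {A,G} (+1)
site 1, node CEKZ: CEZ={A,G} ∪ K={T} → {A,G,T} (+1)
site 2, node CZ: C={C} ∪ Z={A} → {A,C} (+1)
site 2, node CEZ: CZ={A,C} ∩ E={A} → {A} (+0)
site 2, node CEKZ: CEZ={A} ∪ K={T} → {A,T} (+1)
site 3, node CZ: C={A} ∪ Z={C} → {A,C} (+1)
site 3, node CEZ: CZ={A,C} ∩ E={C} → {C} (+0)
site 3, node CEKZ: CEZ={C} ∩ K={C} → {C} (+0)
site 4, node CZ: C={C} ∪ Z={T} → {C,T} (+1)
site 4, node CEZ: CZ={C,T} ∩ E={T} → {T} (+0)
site 4, node CEKZ: CEZ={T} ∪ K={C} → {C,T} (+1)
site 5, node CZ: C={C} ∪ Z={T} → {C,T} (+1)
site 5, node CEZ: CZ={C,T} ∩ E={C} → {C} (+0)
site 5, node CEKZ: CEZ={C} ∪ K={G} → {C,G} (+1)
site 6, node CZ: C={T} ∪ Z={G} → {G,T} (+1)
site 6, node CEZ: CZ={G,T} ∩ E={T} → {T} (+0)
site 6, node CEKZ: CEZ={T} ∪ K={C} → {C,T} (+1)
per-site changes: [2, 2, 2, 1, 2, 2, 2]; total = 13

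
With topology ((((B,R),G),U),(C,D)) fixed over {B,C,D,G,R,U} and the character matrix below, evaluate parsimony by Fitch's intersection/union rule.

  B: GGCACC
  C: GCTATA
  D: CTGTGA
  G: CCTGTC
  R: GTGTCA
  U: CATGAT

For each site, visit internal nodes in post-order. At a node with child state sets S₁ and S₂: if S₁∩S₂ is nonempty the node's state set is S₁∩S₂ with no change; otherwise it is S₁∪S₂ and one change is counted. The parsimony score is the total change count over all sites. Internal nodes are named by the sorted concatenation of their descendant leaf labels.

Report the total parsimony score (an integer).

site 0, node BR: B={G} ∩ R={G} → {G} (+0)
site 0, node BGR: BR={G} ∪ G={C} → {C,G} (+1)
site 0, node BGRU: BGR={C,G} ∩ U={C} → {C} (+0)
site 0, node CD: C={G} ∪ D={C} → {C,G} (+1)
site 0, node BCDGRU: BGRU={C} ∩ CD={C,G} → {C} (+0)
site 1, node BR: B={G} ∪ R={T} → {G,T} (+1)
site 1, node BGR: BR={G,T} ∪ G={C} → {C,G,T} (+1)
site 1, node BGRU: BGR={C,G,T} ∪ U={A} → {A,C,G,T} (+1)
site 1, node CD: C={C} ∪ D={T} → {C,T} (+1)
site 1, node BCDGRU: BGRU={A,C,G,T} ∩ CD={C,T} → {C,T} (+0)
site 2, node BR: B={C} ∪ R={G} → {C,G} (+1)
site 2, node BGR: BR={C,G} ∪ G={T} → {C,G,T} (+1)
site 2, node BGRU: BGR={C,G,T} ∩ U={T} → {T} (+0)
site 2, node CD: C={T} ∪ D={G} → {G,T} (+1)
site 2, node BCDGRU: BGRU={T} ∩ CD={G,T} → {T} (+0)
site 3, node BR: B={A} ∪ R={T} → {A,T} (+1)
site 3, node BGR: BR={A,T} ∪ G={G} → {A,G,T} (+1)
site 3, node BGRU: BGR={A,G,T} ∩ U={G} → {G} (+0)
site 3, node CD: C={A} ∪ D={T} → {A,T} (+1)
site 3, node BCDGRU: BGRU={G} ∪ CD={A,T} → {A,G,T} (+1)
site 4, node BR: B={C} ∩ R={C} → {C} (+0)
site 4, node BGR: BR={C} ∪ G={T} → {C,T} (+1)
site 4, node BGRU: BGR={C,T} ∪ U={A} → {A,C,T} (+1)
site 4, node CD: C={T} ∪ D={G} → {G,T} (+1)
site 4, node BCDGRU: BGRU={A,C,T} ∩ CD={G,T} → {T} (+0)
site 5, node BR: B={C} ∪ R={A} → {A,C} (+1)
site 5, node BGR: BR={A,C} ∩ G={C} → {C} (+0)
site 5, node BGRU: BGR={C} ∪ U={T} → {C,T} (+1)
site 5, node CD: C={A} ∩ D={A} → {A} (+0)
site 5, node BCDGRU: BGRU={C,T} ∪ CD={A} → {A,C,T} (+1)
per-site changes: [2, 4, 3, 4, 3, 3]; total = 19

19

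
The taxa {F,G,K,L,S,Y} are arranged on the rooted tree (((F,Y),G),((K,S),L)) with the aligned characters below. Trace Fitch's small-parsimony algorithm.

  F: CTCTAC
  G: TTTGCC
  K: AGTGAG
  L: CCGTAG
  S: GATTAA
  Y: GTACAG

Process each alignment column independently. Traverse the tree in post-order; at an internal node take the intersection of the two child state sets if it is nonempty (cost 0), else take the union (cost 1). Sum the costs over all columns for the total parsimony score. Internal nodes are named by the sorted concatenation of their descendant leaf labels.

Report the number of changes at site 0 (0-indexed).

4

[col 0] FY: children F:{C}, Y:{G} ∪→ {C,G}; cost 1
[col 0] FGY: children FY:{C,G}, G:{T} ∪→ {C,G,T}; cost 1
[col 0] KS: children K:{A}, S:{G} ∪→ {A,G}; cost 1
[col 0] KLS: children KS:{A,G}, L:{C} ∪→ {A,C,G}; cost 1
[col 0] FGKLSY: children FGY:{C,G,T}, KLS:{A,C,G} ∩→ {C,G}; cost 0
[col 1] FY: children F:{T}, Y:{T} ∩→ {T}; cost 0
[col 1] FGY: children FY:{T}, G:{T} ∩→ {T}; cost 0
[col 1] KS: children K:{G}, S:{A} ∪→ {A,G}; cost 1
[col 1] KLS: children KS:{A,G}, L:{C} ∪→ {A,C,G}; cost 1
[col 1] FGKLSY: children FGY:{T}, KLS:{A,C,G} ∪→ {A,C,G,T}; cost 1
[col 2] FY: children F:{C}, Y:{A} ∪→ {A,C}; cost 1
[col 2] FGY: children FY:{A,C}, G:{T} ∪→ {A,C,T}; cost 1
[col 2] KS: children K:{T}, S:{T} ∩→ {T}; cost 0
[col 2] KLS: children KS:{T}, L:{G} ∪→ {G,T}; cost 1
[col 2] FGKLSY: children FGY:{A,C,T}, KLS:{G,T} ∩→ {T}; cost 0
[col 3] FY: children F:{T}, Y:{C} ∪→ {C,T}; cost 1
[col 3] FGY: children FY:{C,T}, G:{G} ∪→ {C,G,T}; cost 1
[col 3] KS: children K:{G}, S:{T} ∪→ {G,T}; cost 1
[col 3] KLS: children KS:{G,T}, L:{T} ∩→ {T}; cost 0
[col 3] FGKLSY: children FGY:{C,G,T}, KLS:{T} ∩→ {T}; cost 0
[col 4] FY: children F:{A}, Y:{A} ∩→ {A}; cost 0
[col 4] FGY: children FY:{A}, G:{C} ∪→ {A,C}; cost 1
[col 4] KS: children K:{A}, S:{A} ∩→ {A}; cost 0
[col 4] KLS: children KS:{A}, L:{A} ∩→ {A}; cost 0
[col 4] FGKLSY: children FGY:{A,C}, KLS:{A} ∩→ {A}; cost 0
[col 5] FY: children F:{C}, Y:{G} ∪→ {C,G}; cost 1
[col 5] FGY: children FY:{C,G}, G:{C} ∩→ {C}; cost 0
[col 5] KS: children K:{G}, S:{A} ∪→ {A,G}; cost 1
[col 5] KLS: children KS:{A,G}, L:{G} ∩→ {G}; cost 0
[col 5] FGKLSY: children FGY:{C}, KLS:{G} ∪→ {C,G}; cost 1
per-site changes: [4, 3, 3, 3, 1, 3]; total = 17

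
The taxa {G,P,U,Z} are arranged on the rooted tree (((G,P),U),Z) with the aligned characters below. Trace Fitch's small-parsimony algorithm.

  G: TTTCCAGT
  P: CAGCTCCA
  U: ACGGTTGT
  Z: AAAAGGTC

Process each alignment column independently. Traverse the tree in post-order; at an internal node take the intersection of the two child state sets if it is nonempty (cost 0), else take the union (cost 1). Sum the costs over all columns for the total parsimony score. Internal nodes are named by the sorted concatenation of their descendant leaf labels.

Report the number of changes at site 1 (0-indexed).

site 0, node GP: G={T} ∪ P={C} → {C,T} (+1)
site 0, node GPU: GP={C,T} ∪ U={A} → {A,C,T} (+1)
site 0, node GPUZ: GPU={A,C,T} ∩ Z={A} → {A} (+0)
site 1, node GP: G={T} ∪ P={A} → {A,T} (+1)
site 1, node GPU: GP={A,T} ∪ U={C} → {A,C,T} (+1)
site 1, node GPUZ: GPU={A,C,T} ∩ Z={A} → {A} (+0)
site 2, node GP: G={T} ∪ P={G} → {G,T} (+1)
site 2, node GPU: GP={G,T} ∩ U={G} → {G} (+0)
site 2, node GPUZ: GPU={G} ∪ Z={A} → {A,G} (+1)
site 3, node GP: G={C} ∩ P={C} → {C} (+0)
site 3, node GPU: GP={C} ∪ U={G} → {C,G} (+1)
site 3, node GPUZ: GPU={C,G} ∪ Z={A} → {A,C,G} (+1)
site 4, node GP: G={C} ∪ P={T} → {C,T} (+1)
site 4, node GPU: GP={C,T} ∩ U={T} → {T} (+0)
site 4, node GPUZ: GPU={T} ∪ Z={G} → {G,T} (+1)
site 5, node GP: G={A} ∪ P={C} → {A,C} (+1)
site 5, node GPU: GP={A,C} ∪ U={T} → {A,C,T} (+1)
site 5, node GPUZ: GPU={A,C,T} ∪ Z={G} → {A,C,G,T} (+1)
site 6, node GP: G={G} ∪ P={C} → {C,G} (+1)
site 6, node GPU: GP={C,G} ∩ U={G} → {G} (+0)
site 6, node GPUZ: GPU={G} ∪ Z={T} → {G,T} (+1)
site 7, node GP: G={T} ∪ P={A} → {A,T} (+1)
site 7, node GPU: GP={A,T} ∩ U={T} → {T} (+0)
site 7, node GPUZ: GPU={T} ∪ Z={C} → {C,T} (+1)
per-site changes: [2, 2, 2, 2, 2, 3, 2, 2]; total = 17

2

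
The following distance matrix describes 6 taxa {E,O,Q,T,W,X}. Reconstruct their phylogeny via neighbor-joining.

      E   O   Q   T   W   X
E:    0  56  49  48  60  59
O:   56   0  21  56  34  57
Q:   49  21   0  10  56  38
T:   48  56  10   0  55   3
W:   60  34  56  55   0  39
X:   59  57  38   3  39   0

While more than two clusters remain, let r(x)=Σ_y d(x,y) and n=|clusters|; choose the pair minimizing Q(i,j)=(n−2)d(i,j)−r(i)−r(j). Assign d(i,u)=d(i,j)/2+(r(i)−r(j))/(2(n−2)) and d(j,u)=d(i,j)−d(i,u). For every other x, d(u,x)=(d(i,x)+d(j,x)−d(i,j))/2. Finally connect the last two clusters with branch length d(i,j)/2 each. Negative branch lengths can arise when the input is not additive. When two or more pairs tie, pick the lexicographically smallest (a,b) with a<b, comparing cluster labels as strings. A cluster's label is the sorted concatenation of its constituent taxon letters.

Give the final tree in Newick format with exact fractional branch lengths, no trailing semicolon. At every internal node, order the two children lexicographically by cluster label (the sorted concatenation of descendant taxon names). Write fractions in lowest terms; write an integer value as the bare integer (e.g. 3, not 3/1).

(((E:513/16,(O:145/12,W:263/12):143/16):115/16,Q:121/16):239/32,(T:-3/2,X:9/2):239/32)

1. join T+X (d=3, Q=-356) ⇒ TX; edges |T|=-3/2, |X|=9/2
  updated: d(E,TX)=52, d(O,TX)=55, d(Q,TX)=45/2, d(TX,W)=91/2
2. join O+W (d=34, Q=-519/2) ⇒ OW; edges |O|=145/12, |W|=263/12
  updated: d(E,OW)=41, d(OW,Q)=43/2, d(OW,TX)=133/4
3. join E+OW (d=41, Q=-623/4) ⇒ EOW; edges |E|=513/16, |OW|=143/16
  updated: d(EOW,Q)=59/4, d(EOW,TX)=177/8
4. join EOW+Q (d=59/4, Q=-475/8) ⇒ EOQW; edges |EOW|=115/16, |Q|=121/16
  updated: d(EOQW,TX)=239/16
5. join EOQW+TX (d=239/16) ⇒ EOQTWX; edges |EOQW|=239/32, |TX|=239/32
final tree: (((E:513/16,(O:145/12,W:263/12):143/16):115/16,Q:121/16):239/32,(T:-3/2,X:9/2):239/32)
total length: 1723/16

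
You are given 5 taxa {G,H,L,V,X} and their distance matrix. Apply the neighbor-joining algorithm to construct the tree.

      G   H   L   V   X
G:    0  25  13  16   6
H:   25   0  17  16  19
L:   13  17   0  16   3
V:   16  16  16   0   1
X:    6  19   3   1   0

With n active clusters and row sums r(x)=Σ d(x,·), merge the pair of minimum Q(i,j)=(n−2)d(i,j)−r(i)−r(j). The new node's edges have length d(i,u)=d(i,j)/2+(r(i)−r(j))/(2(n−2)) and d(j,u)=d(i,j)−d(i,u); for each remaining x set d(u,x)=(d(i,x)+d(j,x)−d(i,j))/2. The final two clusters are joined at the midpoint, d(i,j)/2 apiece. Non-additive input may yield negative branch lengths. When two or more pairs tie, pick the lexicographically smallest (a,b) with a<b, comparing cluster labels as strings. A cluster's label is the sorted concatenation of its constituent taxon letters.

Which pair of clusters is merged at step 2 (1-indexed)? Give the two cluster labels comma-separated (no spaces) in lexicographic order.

1. join H+V (d=16, Q=-78) ⇒ HV; edges |H|=38/3, |V|=10/3
  updated: d(G,HV)=25/2, d(HV,L)=17/2, d(HV,X)=2
2. join G+X (d=6, Q=-61/2) ⇒ GX; edges |G|=65/8, |X|=-17/8
  updated: d(GX,HV)=17/4, d(GX,L)=5
3. join GX+HV (d=17/4, Q=-71/4) ⇒ GHVX; edges |GX|=3/8, |HV|=31/8
  updated: d(GHVX,L)=37/8
4. join GHVX+L (d=37/8) ⇒ GHLVX; edges |GHVX|=37/16, |L|=37/16
final tree: (((G:65/8,X:-17/8):3/8,(H:38/3,V:10/3):31/8):37/16,L:37/16)
total length: 247/8

G,X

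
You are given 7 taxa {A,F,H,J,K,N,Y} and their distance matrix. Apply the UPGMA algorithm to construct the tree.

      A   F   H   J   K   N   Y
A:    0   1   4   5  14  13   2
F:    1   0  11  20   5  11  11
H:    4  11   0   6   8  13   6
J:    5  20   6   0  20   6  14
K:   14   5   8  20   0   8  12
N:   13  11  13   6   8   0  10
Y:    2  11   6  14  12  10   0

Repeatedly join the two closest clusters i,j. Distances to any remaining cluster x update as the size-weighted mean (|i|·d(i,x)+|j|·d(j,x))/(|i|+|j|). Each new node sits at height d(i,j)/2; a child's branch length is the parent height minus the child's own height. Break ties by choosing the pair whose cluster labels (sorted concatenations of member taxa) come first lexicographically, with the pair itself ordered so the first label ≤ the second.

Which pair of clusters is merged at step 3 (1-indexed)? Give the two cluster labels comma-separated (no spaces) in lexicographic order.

1. join A+F (d=1) ⇒ AF; edges |A|=1/2, |F|=1/2
  updated: d(AF,H)=15/2, d(AF,J)=25/2, d(AF,K)=19/2, d(AF,N)=12, d(AF,Y)=13/2
2. join H+J (d=6) ⇒ HJ; edges |H|=3, |J|=3
  updated: d(AF,HJ)=10, d(HJ,K)=14, d(HJ,N)=19/2, d(HJ,Y)=10
3. join AF+Y (d=13/2) ⇒ AFY; edges |AF|=11/4, |Y|=13/4
  updated: d(AFY,HJ)=10, d(AFY,K)=31/3, d(AFY,N)=34/3
4. join K+N (d=8) ⇒ KN; edges |K|=4, |N|=4
  updated: d(AFY,KN)=65/6, d(HJ,KN)=47/4
5. join AFY+HJ (d=10) ⇒ AFHJY; edges |AFY|=7/4, |HJ|=2
  updated: d(AFHJY,KN)=56/5
6. join AFHJY+KN (d=56/5) ⇒ AFHJKNY; edges |AFHJY|=3/5, |KN|=8/5
final tree: ((((A:1/2,F:1/2):11/4,Y:13/4):7/4,(H:3,J:3):2):3/5,(K:4,N:4):8/5)
total length: 539/20

AF,Y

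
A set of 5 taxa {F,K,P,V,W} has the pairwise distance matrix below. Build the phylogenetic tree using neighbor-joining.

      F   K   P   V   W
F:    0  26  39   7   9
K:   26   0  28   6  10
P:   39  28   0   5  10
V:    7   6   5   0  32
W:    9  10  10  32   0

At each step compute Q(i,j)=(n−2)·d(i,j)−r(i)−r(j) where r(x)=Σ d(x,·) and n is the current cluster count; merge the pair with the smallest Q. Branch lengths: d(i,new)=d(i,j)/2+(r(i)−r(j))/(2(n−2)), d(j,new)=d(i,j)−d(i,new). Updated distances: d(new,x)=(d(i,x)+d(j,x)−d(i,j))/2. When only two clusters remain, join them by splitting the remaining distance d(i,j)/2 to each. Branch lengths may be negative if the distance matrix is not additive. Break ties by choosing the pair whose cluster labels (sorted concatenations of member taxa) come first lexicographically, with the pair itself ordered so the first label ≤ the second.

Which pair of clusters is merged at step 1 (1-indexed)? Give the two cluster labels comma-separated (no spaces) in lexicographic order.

1. join P+V (d=5, Q=-117) ⇒ PV; edges |P|=47/6, |V|=-17/6
  updated: d(F,PV)=41/2, d(K,PV)=29/2, d(PV,W)=37/2
2. join F+W (d=9, Q=-75) ⇒ FW; edges |F|=9, |W|=0
  updated: d(FW,K)=27/2, d(FW,PV)=15
3. join FW+K (d=27/2, Q=-43) ⇒ FKW; edges |FW|=7, |K|=13/2
  updated: d(FKW,PV)=8
4. join FKW+PV (d=8) ⇒ FKPVW; edges |FKW|=4, |PV|=4
final tree: (((F:9,W:0):7,K:13/2):4,(P:47/6,V:-17/6):4)
total length: 71/2

P,V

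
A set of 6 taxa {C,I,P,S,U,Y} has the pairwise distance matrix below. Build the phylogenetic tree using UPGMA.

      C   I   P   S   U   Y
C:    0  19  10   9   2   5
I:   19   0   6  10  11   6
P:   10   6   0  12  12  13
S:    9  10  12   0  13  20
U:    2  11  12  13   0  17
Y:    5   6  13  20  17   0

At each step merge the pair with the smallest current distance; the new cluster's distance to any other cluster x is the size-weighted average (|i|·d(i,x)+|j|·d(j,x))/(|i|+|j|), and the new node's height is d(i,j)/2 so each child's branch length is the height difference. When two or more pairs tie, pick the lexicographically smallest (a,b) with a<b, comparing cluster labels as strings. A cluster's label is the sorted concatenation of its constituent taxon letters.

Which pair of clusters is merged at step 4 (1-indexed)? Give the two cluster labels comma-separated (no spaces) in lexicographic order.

CU,S

step 1: merge (C,U) at d=2; branch lengths C→1, U→1; new cluster CU
  updated: d(CU,I)=15, d(CU,P)=11, d(CU,S)=11, d(CU,Y)=11
step 2: merge (I,P) at d=6; branch lengths I→3, P→3; new cluster IP
  updated: d(CU,IP)=13, d(IP,S)=11, d(IP,Y)=19/2
step 3: merge (IP,Y) at d=19/2; branch lengths IP→7/4, Y→19/4; new cluster IPY
  updated: d(CU,IPY)=37/3, d(IPY,S)=14
step 4: merge (CU,S) at d=11; branch lengths CU→9/2, S→11/2; new cluster CSU
  updated: d(CSU,IPY)=116/9
step 5: merge (CSU,IPY) at d=116/9; branch lengths CSU→17/18, IPY→61/36; new cluster CIPSUY
final tree: (((C:1,U:1):9/2,S:11/2):17/18,((I:3,P:3):7/4,Y:19/4):61/36)
total length: 977/36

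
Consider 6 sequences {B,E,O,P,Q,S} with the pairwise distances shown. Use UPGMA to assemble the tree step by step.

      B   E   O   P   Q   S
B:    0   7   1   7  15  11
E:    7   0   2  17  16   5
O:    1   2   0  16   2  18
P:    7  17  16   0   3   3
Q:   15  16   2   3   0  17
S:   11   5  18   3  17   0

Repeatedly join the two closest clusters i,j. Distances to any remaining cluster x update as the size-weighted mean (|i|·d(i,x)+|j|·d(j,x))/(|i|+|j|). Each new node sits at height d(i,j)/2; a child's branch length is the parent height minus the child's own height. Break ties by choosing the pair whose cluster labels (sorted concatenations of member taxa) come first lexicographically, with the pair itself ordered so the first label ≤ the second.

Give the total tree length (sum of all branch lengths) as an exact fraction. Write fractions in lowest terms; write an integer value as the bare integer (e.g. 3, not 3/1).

step 1: merge (B,O) at d=1; branch lengths B→1/2, O→1/2; new cluster BO
  updated: d(BO,E)=9/2, d(BO,P)=23/2, d(BO,Q)=17/2, d(BO,S)=29/2
step 2: merge (P,Q) at d=3; branch lengths P→3/2, Q→3/2; new cluster PQ
  updated: d(BO,PQ)=10, d(E,PQ)=33/2, d(PQ,S)=10
step 3: merge (BO,E) at d=9/2; branch lengths BO→7/4, E→9/4; new cluster BEO
  updated: d(BEO,PQ)=73/6, d(BEO,S)=34/3
step 4: merge (PQ,S) at d=10; branch lengths PQ→7/2, S→5; new cluster PQS
  updated: d(BEO,PQS)=107/9
step 5: merge (BEO,PQS) at d=107/9; branch lengths BEO→133/36, PQS→17/18; new cluster BEOPQS
final tree: (((B:1/2,O:1/2):7/4,E:9/4):133/36,((P:3/2,Q:3/2):7/2,S:5):17/18)
total length: 761/36

761/36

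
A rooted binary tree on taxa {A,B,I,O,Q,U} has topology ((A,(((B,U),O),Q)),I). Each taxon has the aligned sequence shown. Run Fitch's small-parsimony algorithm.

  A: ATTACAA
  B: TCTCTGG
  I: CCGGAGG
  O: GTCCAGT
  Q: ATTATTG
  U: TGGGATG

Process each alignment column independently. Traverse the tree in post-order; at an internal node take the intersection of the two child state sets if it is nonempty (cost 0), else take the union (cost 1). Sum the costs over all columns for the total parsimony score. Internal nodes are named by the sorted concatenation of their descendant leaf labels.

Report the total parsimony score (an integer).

[col 0] BU: children B:{T}, U:{T} ∩→ {T}; cost 0
[col 0] BOU: children BU:{T}, O:{G} ∪→ {G,T}; cost 1
[col 0] BOQU: children BOU:{G,T}, Q:{A} ∪→ {A,G,T}; cost 1
[col 0] ABOQU: children A:{A}, BOQU:{A,G,T} ∩→ {A}; cost 0
[col 0] ABIOQU: children ABOQU:{A}, I:{C} ∪→ {A,C}; cost 1
[col 1] BU: children B:{C}, U:{G} ∪→ {C,G}; cost 1
[col 1] BOU: children BU:{C,G}, O:{T} ∪→ {C,G,T}; cost 1
[col 1] BOQU: children BOU:{C,G,T}, Q:{T} ∩→ {T}; cost 0
[col 1] ABOQU: children A:{T}, BOQU:{T} ∩→ {T}; cost 0
[col 1] ABIOQU: children ABOQU:{T}, I:{C} ∪→ {C,T}; cost 1
[col 2] BU: children B:{T}, U:{G} ∪→ {G,T}; cost 1
[col 2] BOU: children BU:{G,T}, O:{C} ∪→ {C,G,T}; cost 1
[col 2] BOQU: children BOU:{C,G,T}, Q:{T} ∩→ {T}; cost 0
[col 2] ABOQU: children A:{T}, BOQU:{T} ∩→ {T}; cost 0
[col 2] ABIOQU: children ABOQU:{T}, I:{G} ∪→ {G,T}; cost 1
[col 3] BU: children B:{C}, U:{G} ∪→ {C,G}; cost 1
[col 3] BOU: children BU:{C,G}, O:{C} ∩→ {C}; cost 0
[col 3] BOQU: children BOU:{C}, Q:{A} ∪→ {A,C}; cost 1
[col 3] ABOQU: children A:{A}, BOQU:{A,C} ∩→ {A}; cost 0
[col 3] ABIOQU: children ABOQU:{A}, I:{G} ∪→ {A,G}; cost 1
[col 4] BU: children B:{T}, U:{A} ∪→ {A,T}; cost 1
[col 4] BOU: children BU:{A,T}, O:{A} ∩→ {A}; cost 0
[col 4] BOQU: children BOU:{A}, Q:{T} ∪→ {A,T}; cost 1
[col 4] ABOQU: children A:{C}, BOQU:{A,T} ∪→ {A,C,T}; cost 1
[col 4] ABIOQU: children ABOQU:{A,C,T}, I:{A} ∩→ {A}; cost 0
[col 5] BU: children B:{G}, U:{T} ∪→ {G,T}; cost 1
[col 5] BOU: children BU:{G,T}, O:{G} ∩→ {G}; cost 0
[col 5] BOQU: children BOU:{G}, Q:{T} ∪→ {G,T}; cost 1
[col 5] ABOQU: children A:{A}, BOQU:{G,T} ∪→ {A,G,T}; cost 1
[col 5] ABIOQU: children ABOQU:{A,G,T}, I:{G} ∩→ {G}; cost 0
[col 6] BU: children B:{G}, U:{G} ∩→ {G}; cost 0
[col 6] BOU: children BU:{G}, O:{T} ∪→ {G,T}; cost 1
[col 6] BOQU: children BOU:{G,T}, Q:{G} ∩→ {G}; cost 0
[col 6] ABOQU: children A:{A}, BOQU:{G} ∪→ {A,G}; cost 1
[col 6] ABIOQU: children ABOQU:{A,G}, I:{G} ∩→ {G}; cost 0
per-site changes: [3, 3, 3, 3, 3, 3, 2]; total = 20

20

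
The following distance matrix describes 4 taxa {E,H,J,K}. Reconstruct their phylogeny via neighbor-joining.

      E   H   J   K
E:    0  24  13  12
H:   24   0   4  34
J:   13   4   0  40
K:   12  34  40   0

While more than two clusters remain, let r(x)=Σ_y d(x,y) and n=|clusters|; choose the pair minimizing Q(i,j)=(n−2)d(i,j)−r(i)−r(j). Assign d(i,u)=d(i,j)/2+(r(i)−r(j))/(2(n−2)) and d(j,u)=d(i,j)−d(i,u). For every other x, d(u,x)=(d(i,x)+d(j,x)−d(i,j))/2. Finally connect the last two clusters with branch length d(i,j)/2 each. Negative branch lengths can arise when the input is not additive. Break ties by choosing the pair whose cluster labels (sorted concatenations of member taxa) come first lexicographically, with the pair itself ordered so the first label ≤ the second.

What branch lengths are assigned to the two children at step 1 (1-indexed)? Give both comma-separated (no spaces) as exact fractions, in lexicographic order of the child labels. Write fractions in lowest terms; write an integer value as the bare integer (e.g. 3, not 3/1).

iteration 1: select E,K (d=12, Q=-111); attach at lengths (-13/4, 61/4); label the merged cluster EK
  updated: d(EK,H)=23, d(EK,J)=41/2
iteration 2: select EK,H (d=23, Q=-95/2); attach at lengths (79/4, 13/4); label the merged cluster EHK
  updated: d(EHK,J)=3/4
iteration 3: select EHK,J (d=3/4); attach at lengths (3/8, 3/8); label the merged cluster EHJK
final tree: (((E:-13/4,K:61/4):79/4,H:13/4):3/8,J:3/8)
total length: 143/4

-13/4,61/4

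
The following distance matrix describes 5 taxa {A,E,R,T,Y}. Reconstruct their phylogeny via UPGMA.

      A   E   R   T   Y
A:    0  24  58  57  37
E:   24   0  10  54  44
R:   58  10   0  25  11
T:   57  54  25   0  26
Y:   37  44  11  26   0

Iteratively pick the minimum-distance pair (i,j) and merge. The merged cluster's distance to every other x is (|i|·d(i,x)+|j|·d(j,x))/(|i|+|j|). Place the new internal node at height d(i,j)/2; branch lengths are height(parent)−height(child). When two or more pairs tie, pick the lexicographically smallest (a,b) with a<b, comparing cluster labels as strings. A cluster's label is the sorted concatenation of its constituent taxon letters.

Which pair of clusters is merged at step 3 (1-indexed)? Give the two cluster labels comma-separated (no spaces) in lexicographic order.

ER,TY

1. join E+R (d=10) ⇒ ER; edges |E|=5, |R|=5
  updated: d(A,ER)=41, d(ER,T)=79/2, d(ER,Y)=55/2
2. join T+Y (d=26) ⇒ TY; edges |T|=13, |Y|=13
  updated: d(A,TY)=47, d(ER,TY)=67/2
3. join ER+TY (d=67/2) ⇒ ERTY; edges |ER|=47/4, |TY|=15/4
  updated: d(A,ERTY)=44
4. join A+ERTY (d=44) ⇒ AERTY; edges |A|=22, |ERTY|=21/4
final tree: (A:22,((E:5,R:5):47/4,(T:13,Y:13):15/4):21/4)
total length: 315/4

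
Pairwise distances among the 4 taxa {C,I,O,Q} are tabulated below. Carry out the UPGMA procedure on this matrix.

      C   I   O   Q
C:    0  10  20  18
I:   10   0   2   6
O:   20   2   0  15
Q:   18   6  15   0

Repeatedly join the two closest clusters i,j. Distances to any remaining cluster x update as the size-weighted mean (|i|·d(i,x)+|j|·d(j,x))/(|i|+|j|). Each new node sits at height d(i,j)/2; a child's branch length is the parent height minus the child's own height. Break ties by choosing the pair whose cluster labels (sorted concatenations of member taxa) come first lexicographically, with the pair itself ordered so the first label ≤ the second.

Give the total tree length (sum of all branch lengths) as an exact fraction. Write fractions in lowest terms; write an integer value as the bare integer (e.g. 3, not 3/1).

step 1: merge (I,O) at d=2; branch lengths I→1, O→1; new cluster IO
  updated: d(C,IO)=15, d(IO,Q)=21/2
step 2: merge (IO,Q) at d=21/2; branch lengths IO→17/4, Q→21/4; new cluster IOQ
  updated: d(C,IOQ)=16
step 3: merge (C,IOQ) at d=16; branch lengths C→8, IOQ→11/4; new cluster CIOQ
final tree: (C:8,((I:1,O:1):17/4,Q:21/4):11/4)
total length: 89/4

89/4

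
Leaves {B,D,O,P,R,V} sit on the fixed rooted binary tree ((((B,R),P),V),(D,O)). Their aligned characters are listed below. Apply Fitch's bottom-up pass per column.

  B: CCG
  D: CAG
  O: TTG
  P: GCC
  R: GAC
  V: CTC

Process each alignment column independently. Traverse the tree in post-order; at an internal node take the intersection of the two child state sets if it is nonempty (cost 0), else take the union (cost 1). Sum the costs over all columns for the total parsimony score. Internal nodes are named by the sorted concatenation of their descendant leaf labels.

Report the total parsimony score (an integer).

8

BR@0: {C} ∪ {G} = {C,G} (union, +1)
BPR@0: {C,G} ∩ {G} = {G} (intersection, +0)
BPRV@0: {G} ∪ {C} = {C,G} (union, +1)
DO@0: {C} ∪ {T} = {C,T} (union, +1)
BDOPRV@0: {C,G} ∩ {C,T} = {C} (intersection, +0)
BR@1: {C} ∪ {A} = {A,C} (union, +1)
BPR@1: {A,C} ∩ {C} = {C} (intersection, +0)
BPRV@1: {C} ∪ {T} = {C,T} (union, +1)
DO@1: {A} ∪ {T} = {A,T} (union, +1)
BDOPRV@1: {C,T} ∩ {A,T} = {T} (intersection, +0)
BR@2: {G} ∪ {C} = {C,G} (union, +1)
BPR@2: {C,G} ∩ {C} = {C} (intersection, +0)
BPRV@2: {C} ∩ {C} = {C} (intersection, +0)
DO@2: {G} ∩ {G} = {G} (intersection, +0)
BDOPRV@2: {C} ∪ {G} = {C,G} (union, +1)
per-site changes: [3, 3, 2]; total = 8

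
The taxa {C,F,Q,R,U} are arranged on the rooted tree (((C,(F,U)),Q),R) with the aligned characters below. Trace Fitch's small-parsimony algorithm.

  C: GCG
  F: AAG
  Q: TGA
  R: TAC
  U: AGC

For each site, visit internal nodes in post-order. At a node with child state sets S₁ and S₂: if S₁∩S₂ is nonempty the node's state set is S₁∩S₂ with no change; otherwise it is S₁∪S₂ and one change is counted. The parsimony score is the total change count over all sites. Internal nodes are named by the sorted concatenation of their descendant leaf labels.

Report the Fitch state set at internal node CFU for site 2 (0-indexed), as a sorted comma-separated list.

G

site 0, node FU: F={A} ∩ U={A} → {A} (+0)
site 0, node CFU: C={G} ∪ FU={A} → {A,G} (+1)
site 0, node CFQU: CFU={A,G} ∪ Q={T} → {A,G,T} (+1)
site 0, node CFQRU: CFQU={A,G,T} ∩ R={T} → {T} (+0)
site 1, node FU: F={A} ∪ U={G} → {A,G} (+1)
site 1, node CFU: C={C} ∪ FU={A,G} → {A,C,G} (+1)
site 1, node CFQU: CFU={A,C,G} ∩ Q={G} → {G} (+0)
site 1, node CFQRU: CFQU={G} ∪ R={A} → {A,G} (+1)
site 2, node FU: F={G} ∪ U={C} → {C,G} (+1)
site 2, node CFU: C={G} ∩ FU={C,G} → {G} (+0)
site 2, node CFQU: CFU={G} ∪ Q={A} → {A,G} (+1)
site 2, node CFQRU: CFQU={A,G} ∪ R={C} → {A,C,G} (+1)
per-site changes: [2, 3, 3]; total = 8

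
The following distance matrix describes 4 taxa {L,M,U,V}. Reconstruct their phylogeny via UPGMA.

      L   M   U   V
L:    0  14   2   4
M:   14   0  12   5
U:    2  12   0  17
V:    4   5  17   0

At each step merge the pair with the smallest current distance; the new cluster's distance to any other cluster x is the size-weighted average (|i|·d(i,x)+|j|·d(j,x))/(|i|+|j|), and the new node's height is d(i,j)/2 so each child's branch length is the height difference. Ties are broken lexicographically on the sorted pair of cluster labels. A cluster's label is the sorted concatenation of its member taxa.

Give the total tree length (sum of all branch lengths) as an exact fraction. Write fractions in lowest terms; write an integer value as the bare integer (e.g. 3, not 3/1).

1. join L+U (d=2) ⇒ LU; edges |L|=1, |U|=1
  updated: d(LU,M)=13, d(LU,V)=21/2
2. join M+V (d=5) ⇒ MV; edges |M|=5/2, |V|=5/2
  updated: d(LU,MV)=47/4
3. join LU+MV (d=47/4) ⇒ LMUV; edges |LU|=39/8, |MV|=27/8
final tree: ((L:1,U:1):39/8,(M:5/2,V:5/2):27/8)
total length: 61/4

61/4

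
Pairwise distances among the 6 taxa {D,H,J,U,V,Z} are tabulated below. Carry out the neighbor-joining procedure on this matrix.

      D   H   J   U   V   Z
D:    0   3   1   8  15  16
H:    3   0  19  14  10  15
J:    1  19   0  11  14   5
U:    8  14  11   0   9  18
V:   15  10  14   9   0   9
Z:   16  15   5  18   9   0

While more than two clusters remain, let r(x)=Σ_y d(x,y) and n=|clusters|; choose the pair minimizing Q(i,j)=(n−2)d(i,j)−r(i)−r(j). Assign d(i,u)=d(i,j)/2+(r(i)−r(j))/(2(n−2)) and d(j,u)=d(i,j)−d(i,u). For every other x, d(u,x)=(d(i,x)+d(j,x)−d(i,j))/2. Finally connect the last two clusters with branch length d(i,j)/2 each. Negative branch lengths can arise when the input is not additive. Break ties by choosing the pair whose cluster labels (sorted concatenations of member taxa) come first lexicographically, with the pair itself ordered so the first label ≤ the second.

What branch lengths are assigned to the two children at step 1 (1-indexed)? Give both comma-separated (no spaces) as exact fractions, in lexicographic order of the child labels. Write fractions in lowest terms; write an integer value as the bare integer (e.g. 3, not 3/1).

7/8,33/8

iteration 1: select J,Z (d=5, Q=-93); attach at lengths (7/8, 33/8); label the merged cluster JZ
  updated: d(D,JZ)=6, d(H,JZ)=29/2, d(JZ,U)=12, d(JZ,V)=9
iteration 2: select D,H (d=3, Q=-129/2); attach at lengths (-1/12, 37/12); label the merged cluster DH
  updated: d(DH,JZ)=35/4, d(DH,U)=19/2, d(DH,V)=11
iteration 3: select DH,JZ (d=35/4, Q=-83/2); attach at lengths (17/4, 9/2); label the merged cluster DHJZ
  updated: d(DHJZ,U)=51/8, d(DHJZ,V)=45/8
iteration 4: select DHJZ,U (d=51/8, Q=-21); attach at lengths (3/2, 39/8); label the merged cluster DHJUZ
  updated: d(DHJUZ,V)=33/8
iteration 5: select DHJUZ,V (d=33/8); attach at lengths (33/16, 33/16); label the merged cluster DHJUVZ
final tree: ((((D:-1/12,H:37/12):17/4,(J:7/8,Z:33/8):9/2):3/2,U:39/8):33/16,V:33/16)
total length: 109/4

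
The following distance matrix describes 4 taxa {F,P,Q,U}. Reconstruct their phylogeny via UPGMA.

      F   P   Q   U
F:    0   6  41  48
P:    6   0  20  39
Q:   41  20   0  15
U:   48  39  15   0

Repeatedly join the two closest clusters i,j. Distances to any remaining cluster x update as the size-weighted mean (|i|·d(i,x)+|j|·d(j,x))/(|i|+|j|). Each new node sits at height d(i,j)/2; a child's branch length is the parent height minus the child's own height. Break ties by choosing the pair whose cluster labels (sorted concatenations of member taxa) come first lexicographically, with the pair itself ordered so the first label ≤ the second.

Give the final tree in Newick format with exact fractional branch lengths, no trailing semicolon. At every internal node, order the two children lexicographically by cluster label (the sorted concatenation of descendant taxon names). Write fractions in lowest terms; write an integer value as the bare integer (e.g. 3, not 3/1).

((F:3,P:3):31/2,(Q:15/2,U:15/2):11)

iteration 1: select F,P (d=6); attach at lengths (3, 3); label the merged cluster FP
  updated: d(FP,Q)=61/2, d(FP,U)=87/2
iteration 2: select Q,U (d=15); attach at lengths (15/2, 15/2); label the merged cluster QU
  updated: d(FP,QU)=37
iteration 3: select FP,QU (d=37); attach at lengths (31/2, 11); label the merged cluster FPQU
final tree: ((F:3,P:3):31/2,(Q:15/2,U:15/2):11)
total length: 95/2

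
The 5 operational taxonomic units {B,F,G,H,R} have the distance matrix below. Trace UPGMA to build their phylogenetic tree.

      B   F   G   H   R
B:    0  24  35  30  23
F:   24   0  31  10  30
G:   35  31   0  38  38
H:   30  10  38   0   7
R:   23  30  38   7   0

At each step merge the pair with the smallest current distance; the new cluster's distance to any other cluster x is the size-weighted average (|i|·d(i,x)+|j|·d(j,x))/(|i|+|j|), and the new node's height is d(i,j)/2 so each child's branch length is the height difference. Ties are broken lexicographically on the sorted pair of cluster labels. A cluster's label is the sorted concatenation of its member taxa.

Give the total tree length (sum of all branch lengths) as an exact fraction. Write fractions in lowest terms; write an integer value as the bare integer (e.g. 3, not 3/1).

iteration 1: select H,R (d=7); attach at lengths (7/2, 7/2); label the merged cluster HR
  updated: d(B,HR)=53/2, d(F,HR)=20, d(G,HR)=38
iteration 2: select F,HR (d=20); attach at lengths (10, 13/2); label the merged cluster FHR
  updated: d(B,FHR)=77/3, d(FHR,G)=107/3
iteration 3: select B,FHR (d=77/3); attach at lengths (77/6, 17/6); label the merged cluster BFHR
  updated: d(BFHR,G)=71/2
iteration 4: select BFHR,G (d=71/2); attach at lengths (59/12, 71/4); label the merged cluster BFGHR
final tree: ((B:77/6,(F:10,(H:7/2,R:7/2):13/2):17/6):59/12,G:71/4)
total length: 371/6

371/6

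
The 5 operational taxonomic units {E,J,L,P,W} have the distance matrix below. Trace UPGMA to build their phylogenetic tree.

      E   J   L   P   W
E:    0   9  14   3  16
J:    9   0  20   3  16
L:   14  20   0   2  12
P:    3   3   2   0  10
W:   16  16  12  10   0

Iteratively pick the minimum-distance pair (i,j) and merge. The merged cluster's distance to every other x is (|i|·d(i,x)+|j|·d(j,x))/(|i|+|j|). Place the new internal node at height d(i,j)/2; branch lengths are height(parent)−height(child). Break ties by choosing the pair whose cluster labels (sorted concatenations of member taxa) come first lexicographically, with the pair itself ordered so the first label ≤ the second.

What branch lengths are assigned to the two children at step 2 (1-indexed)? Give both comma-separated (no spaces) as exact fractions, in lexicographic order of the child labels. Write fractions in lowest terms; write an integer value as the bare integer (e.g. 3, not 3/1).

step 1: merge (L,P) at d=2; branch lengths L→1, P→1; new cluster LP
  updated: d(E,LP)=17/2, d(J,LP)=23/2, d(LP,W)=11
step 2: merge (E,LP) at d=17/2; branch lengths E→17/4, LP→13/4; new cluster ELP
  updated: d(ELP,J)=32/3, d(ELP,W)=38/3
step 3: merge (ELP,J) at d=32/3; branch lengths ELP→13/12, J→16/3; new cluster EJLP
  updated: d(EJLP,W)=27/2
step 4: merge (EJLP,W) at d=27/2; branch lengths EJLP→17/12, W→27/4; new cluster EJLPW
final tree: (((E:17/4,(L:1,P:1):13/4):13/12,J:16/3):17/12,W:27/4)
total length: 289/12

17/4,13/4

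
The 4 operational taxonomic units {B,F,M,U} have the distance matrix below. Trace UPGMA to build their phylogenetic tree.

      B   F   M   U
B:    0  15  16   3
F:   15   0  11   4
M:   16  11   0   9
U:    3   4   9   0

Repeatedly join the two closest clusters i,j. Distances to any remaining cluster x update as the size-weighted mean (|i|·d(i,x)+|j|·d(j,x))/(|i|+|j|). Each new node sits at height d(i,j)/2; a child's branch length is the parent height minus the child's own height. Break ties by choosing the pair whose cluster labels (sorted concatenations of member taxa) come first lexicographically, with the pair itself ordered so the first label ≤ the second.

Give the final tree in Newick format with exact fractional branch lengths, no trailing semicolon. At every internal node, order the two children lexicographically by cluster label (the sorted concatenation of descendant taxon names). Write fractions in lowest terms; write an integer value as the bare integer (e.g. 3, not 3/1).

1. join B+U (d=3) ⇒ BU; edges |B|=3/2, |U|=3/2
  updated: d(BU,F)=19/2, d(BU,M)=25/2
2. join BU+F (d=19/2) ⇒ BFU; edges |BU|=13/4, |F|=19/4
  updated: d(BFU,M)=12
3. join BFU+M (d=12) ⇒ BFMU; edges |BFU|=5/4, |M|=6
final tree: (((B:3/2,U:3/2):13/4,F:19/4):5/4,M:6)
total length: 73/4

(((B:3/2,U:3/2):13/4,F:19/4):5/4,M:6)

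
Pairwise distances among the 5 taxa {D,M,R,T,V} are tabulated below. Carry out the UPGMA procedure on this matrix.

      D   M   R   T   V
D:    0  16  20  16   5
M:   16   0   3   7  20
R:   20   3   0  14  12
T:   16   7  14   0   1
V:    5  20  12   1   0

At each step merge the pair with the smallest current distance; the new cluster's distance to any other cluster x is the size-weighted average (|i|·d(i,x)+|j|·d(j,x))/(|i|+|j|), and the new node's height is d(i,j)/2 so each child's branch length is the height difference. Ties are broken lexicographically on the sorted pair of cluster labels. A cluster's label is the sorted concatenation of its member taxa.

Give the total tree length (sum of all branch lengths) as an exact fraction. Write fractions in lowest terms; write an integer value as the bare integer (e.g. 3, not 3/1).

1. join T+V (d=1) ⇒ TV; edges |T|=1/2, |V|=1/2
  updated: d(D,TV)=21/2, d(M,TV)=27/2, d(R,TV)=13
2. join M+R (d=3) ⇒ MR; edges |M|=3/2, |R|=3/2
  updated: d(D,MR)=18, d(MR,TV)=53/4
3. join D+TV (d=21/2) ⇒ DTV; edges |D|=21/4, |TV|=19/4
  updated: d(DTV,MR)=89/6
4. join DTV+MR (d=89/6) ⇒ DMRTV; edges |DTV|=13/6, |MR|=71/12
final tree: ((D:21/4,(T:1/2,V:1/2):19/4):13/6,(M:3/2,R:3/2):71/12)
total length: 265/12

265/12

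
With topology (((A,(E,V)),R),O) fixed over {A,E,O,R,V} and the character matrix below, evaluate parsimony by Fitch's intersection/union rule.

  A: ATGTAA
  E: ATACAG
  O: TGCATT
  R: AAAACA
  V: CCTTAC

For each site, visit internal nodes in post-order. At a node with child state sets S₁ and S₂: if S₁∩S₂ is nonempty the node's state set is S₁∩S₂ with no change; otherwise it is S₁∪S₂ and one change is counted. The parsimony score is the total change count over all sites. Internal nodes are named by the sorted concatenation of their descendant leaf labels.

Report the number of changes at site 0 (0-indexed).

2

[col 0] EV: children E:{A}, V:{C} ∪→ {A,C}; cost 1
[col 0] AEV: children A:{A}, EV:{A,C} ∩→ {A}; cost 0
[col 0] AERV: children AEV:{A}, R:{A} ∩→ {A}; cost 0
[col 0] AEORV: children AERV:{A}, O:{T} ∪→ {A,T}; cost 1
[col 1] EV: children E:{T}, V:{C} ∪→ {C,T}; cost 1
[col 1] AEV: children A:{T}, EV:{C,T} ∩→ {T}; cost 0
[col 1] AERV: children AEV:{T}, R:{A} ∪→ {A,T}; cost 1
[col 1] AEORV: children AERV:{A,T}, O:{G} ∪→ {A,G,T}; cost 1
[col 2] EV: children E:{A}, V:{T} ∪→ {A,T}; cost 1
[col 2] AEV: children A:{G}, EV:{A,T} ∪→ {A,G,T}; cost 1
[col 2] AERV: children AEV:{A,G,T}, R:{A} ∩→ {A}; cost 0
[col 2] AEORV: children AERV:{A}, O:{C} ∪→ {A,C}; cost 1
[col 3] EV: children E:{C}, V:{T} ∪→ {C,T}; cost 1
[col 3] AEV: children A:{T}, EV:{C,T} ∩→ {T}; cost 0
[col 3] AERV: children AEV:{T}, R:{A} ∪→ {A,T}; cost 1
[col 3] AEORV: children AERV:{A,T}, O:{A} ∩→ {A}; cost 0
[col 4] EV: children E:{A}, V:{A} ∩→ {A}; cost 0
[col 4] AEV: children A:{A}, EV:{A} ∩→ {A}; cost 0
[col 4] AERV: children AEV:{A}, R:{C} ∪→ {A,C}; cost 1
[col 4] AEORV: children AERV:{A,C}, O:{T} ∪→ {A,C,T}; cost 1
[col 5] EV: children E:{G}, V:{C} ∪→ {C,G}; cost 1
[col 5] AEV: children A:{A}, EV:{C,G} ∪→ {A,C,G}; cost 1
[col 5] AERV: children AEV:{A,C,G}, R:{A} ∩→ {A}; cost 0
[col 5] AEORV: children AERV:{A}, O:{T} ∪→ {A,T}; cost 1
per-site changes: [2, 3, 3, 2, 2, 3]; total = 15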